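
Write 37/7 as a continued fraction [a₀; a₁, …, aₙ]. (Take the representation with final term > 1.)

[5; 3, 2]

37 = 5*7 + 2
7 = 3*2 + 1
2 = 2*1 + 0  (stop)
So 37/7 = [5; 3, 2].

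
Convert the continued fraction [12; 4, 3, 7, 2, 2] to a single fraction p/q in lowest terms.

6128/501

Using pₖ = aₖpₖ₋₁ + pₖ₋₂ and qₖ = aₖqₖ₋₁ + qₖ₋₂:
  k=0: a=12, p=12, q=1
  k=1: a=4, p=49, q=4
  k=2: a=3, p=159, q=13
  k=3: a=7, p=1162, q=95
  k=4: a=2, p=2483, q=203
  k=5: a=2, p=6128, q=501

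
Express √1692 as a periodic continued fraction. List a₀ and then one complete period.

[41; 7, 2, 7, 82]

a₀ = ⌊√1692⌋ = 41.
With m₀=0, d₀=1 and mₖ₊₁ = dₖaₖ − mₖ, dₖ₊₁ = (n − mₖ₊₁²)/dₖ, aₖ₊₁ = ⌊(a₀+mₖ₊₁)/dₖ₊₁⌋:
  k=1: m=41, d=11, a=7
  k=2: m=36, d=36, a=2
  k=3: m=36, d=11, a=7
  k=4: m=41, d=1, a=82
d=1 and a=2a₀=82 at k=4, so the next step gives (m, d) = (41, 11) again — its k=1 value — and the period has length 4.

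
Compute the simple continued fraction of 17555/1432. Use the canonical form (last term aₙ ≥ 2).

[12; 3, 1, 6, 7, 2, 3]

17555 = 12·1432 + 371
1432 = 3·371 + 319
371 = 1·319 + 52
319 = 6·52 + 7
52 = 7·7 + 3
7 = 2·3 + 1
3 = 3·1 + 0  (stop)
So 17555/1432 = [12; 3, 1, 6, 7, 2, 3].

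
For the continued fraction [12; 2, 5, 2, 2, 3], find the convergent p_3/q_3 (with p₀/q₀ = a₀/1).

299/24

Using pₖ = aₖpₖ₋₁ + pₖ₋₂, qₖ = aₖqₖ₋₁ + qₖ₋₂ (with p₋₁=1, p₋₂=0, q₋₁=0, q₋₂=1):
  k=0: a=12, p=12, q=1
  k=1: a=2, p=25, q=2
  k=2: a=5, p=137, q=11
  k=3: a=2, p=299, q=24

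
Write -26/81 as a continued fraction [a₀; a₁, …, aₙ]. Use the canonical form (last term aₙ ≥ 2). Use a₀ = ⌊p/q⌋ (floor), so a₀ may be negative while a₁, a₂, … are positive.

-26 = -1·81 + 55
81 = 1·55 + 26
55 = 2·26 + 3
26 = 8·3 + 2
3 = 1·2 + 1
2 = 2·1 + 0  (stop)
So -26/81 = [-1; 1, 2, 8, 1, 2].

[-1; 1, 2, 8, 1, 2]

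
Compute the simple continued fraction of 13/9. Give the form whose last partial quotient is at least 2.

[1; 2, 4]

13 = 1·9 + 4
9 = 2·4 + 1
4 = 4·1 + 0  (stop)
So 13/9 = [1; 2, 4].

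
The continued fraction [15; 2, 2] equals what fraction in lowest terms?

77/5

Fold from the inside: start with 2/1.
  2 + 1/2 = 5/2
  15 + 2/5 = 77/5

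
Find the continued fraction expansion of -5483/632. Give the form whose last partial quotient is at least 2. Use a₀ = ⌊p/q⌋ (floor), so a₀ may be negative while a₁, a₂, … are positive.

[-9; 3, 12, 17]

-5483 = -9*632 + 205
632 = 3*205 + 17
205 = 12*17 + 1
17 = 17*1 + 0  (stop)
So -5483/632 = [-9; 3, 12, 17].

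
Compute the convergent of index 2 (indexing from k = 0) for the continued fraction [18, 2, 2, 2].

92/5

Using pₖ = aₖpₖ₋₁ + pₖ₋₂, qₖ = aₖqₖ₋₁ + qₖ₋₂ (with p₋₁=1, p₋₂=0, q₋₁=0, q₋₂=1):
  k=0: a=18, p=18, q=1
  k=1: a=2, p=37, q=2
  k=2: a=2, p=92, q=5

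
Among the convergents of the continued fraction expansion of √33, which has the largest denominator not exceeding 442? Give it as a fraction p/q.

√33 = [5; 1, 2, 1, 10, …] (period length 4).
Convergents:
  p_0/q_0 = 5/1
  p_1/q_1 = 6/1
  p_2/q_2 = 17/3
  p_3/q_3 = 23/4
  p_4/q_4 = 247/43
  p_5/q_5 = 270/47
  p_6/q_6 = 787/137
  p_7/q_7 = 1057/184
  p_8/q_8 = 11357/1977
q_7 = 184 ≤ 442 < 1977 = q_8, so the answer is 1057/184.

1057/184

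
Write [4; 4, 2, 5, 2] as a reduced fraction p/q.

452/107

Using pₖ = aₖpₖ₋₁ + pₖ₋₂ and qₖ = aₖqₖ₋₁ + qₖ₋₂:
  k=0: a=4, p=4, q=1
  k=1: a=4, p=17, q=4
  k=2: a=2, p=38, q=9
  k=3: a=5, p=207, q=49
  k=4: a=2, p=452, q=107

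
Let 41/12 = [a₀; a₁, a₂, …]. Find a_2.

2

41 = 3·12 + 5   →  a_0 = 3
12 = 2·5 + 2   →  a_1 = 2
5 = 2·2 + 1   →  a_2 = 2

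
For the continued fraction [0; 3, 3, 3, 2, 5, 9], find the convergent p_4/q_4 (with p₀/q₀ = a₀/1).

23/76

Using pₖ = aₖpₖ₋₁ + pₖ₋₂, qₖ = aₖqₖ₋₁ + qₖ₋₂ (with p₋₁=1, p₋₂=0, q₋₁=0, q₋₂=1):
  k=0: a=0, p=0, q=1
  k=1: a=3, p=1, q=3
  k=2: a=3, p=3, q=10
  k=3: a=3, p=10, q=33
  k=4: a=2, p=23, q=76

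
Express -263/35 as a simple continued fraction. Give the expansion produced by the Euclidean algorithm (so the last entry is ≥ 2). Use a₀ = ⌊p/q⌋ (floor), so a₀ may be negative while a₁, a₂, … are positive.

-263 = -8×35 + 17
35 = 2×17 + 1
17 = 17×1 + 0  (stop)
So -263/35 = [-8; 2, 17].

[-8; 2, 17]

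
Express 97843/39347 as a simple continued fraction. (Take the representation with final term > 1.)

[2; 2, 18, 3, 1, 13, 19]

97843 = 2·39347 + 19149
39347 = 2·19149 + 1049
19149 = 18·1049 + 267
1049 = 3·267 + 248
267 = 1·248 + 19
248 = 13·19 + 1
19 = 19·1 + 0  (stop)
So 97843/39347 = [2; 2, 18, 3, 1, 13, 19].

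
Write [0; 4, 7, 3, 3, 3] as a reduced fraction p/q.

Fold from the inside: start with 3/1.
  3 + 1/3 = 10/3
  3 + 3/10 = 33/10
  7 + 10/33 = 241/33
  4 + 33/241 = 997/241
  0 + 241/997 = 241/997

241/997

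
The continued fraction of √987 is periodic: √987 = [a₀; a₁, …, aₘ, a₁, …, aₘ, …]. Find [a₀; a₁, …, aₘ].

[31; 2, 2, 2, 62]

a₀ = ⌊√987⌋ = 31.
With m₀=0, d₀=1 and mₖ₊₁ = dₖaₖ − mₖ, dₖ₊₁ = (n − mₖ₊₁²)/dₖ, aₖ₊₁ = ⌊(a₀+mₖ₊₁)/dₖ₊₁⌋:
  k=1: m=31, d=26, a=2
  k=2: m=21, d=21, a=2
  k=3: m=21, d=26, a=2
  k=4: m=31, d=1, a=62
d=1 and a=2a₀=62 at k=4, so the next step gives (m, d) = (31, 26) again — its k=1 value — and the period has length 4.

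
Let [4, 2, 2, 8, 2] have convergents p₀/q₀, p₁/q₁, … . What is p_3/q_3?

Using pₖ = aₖpₖ₋₁ + pₖ₋₂, qₖ = aₖqₖ₋₁ + qₖ₋₂ (with p₋₁=1, p₋₂=0, q₋₁=0, q₋₂=1):
  k=0: a=4, p=4, q=1
  k=1: a=2, p=9, q=2
  k=2: a=2, p=22, q=5
  k=3: a=8, p=185, q=42

185/42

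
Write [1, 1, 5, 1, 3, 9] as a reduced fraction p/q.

Fold from the inside: start with 9/1.
  3 + 1/9 = 28/9
  1 + 9/28 = 37/28
  5 + 28/37 = 213/37
  1 + 37/213 = 250/213
  1 + 213/250 = 463/250

463/250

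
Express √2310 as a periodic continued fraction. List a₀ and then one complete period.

[48; 16, 96]

a₀ = ⌊√2310⌋ = 48.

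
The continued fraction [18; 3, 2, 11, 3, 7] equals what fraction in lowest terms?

Using pₖ = aₖpₖ₋₁ + pₖ₋₂ and qₖ = aₖqₖ₋₁ + qₖ₋₂:
  k=0: a=18, p=18, q=1
  k=1: a=3, p=55, q=3
  k=2: a=2, p=128, q=7
  k=3: a=11, p=1463, q=80
  k=4: a=3, p=4517, q=247
  k=5: a=7, p=33082, q=1809

33082/1809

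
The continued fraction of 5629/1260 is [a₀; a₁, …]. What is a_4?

5629 = 4·1260 + 589   →  a_0 = 4
1260 = 2·589 + 82   →  a_1 = 2
589 = 7·82 + 15   →  a_2 = 7
82 = 5·15 + 7   →  a_3 = 5
15 = 2·7 + 1   →  a_4 = 2

2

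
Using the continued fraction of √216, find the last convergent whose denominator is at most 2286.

14403/980

√216 = [14; 1, 2, 3, 2, 1, 28, …] (period length 6).
Convergents:
  p_0/q_0 = 14/1
  p_1/q_1 = 15/1
  p_2/q_2 = 44/3
  p_3/q_3 = 147/10
  p_4/q_4 = 338/23
  p_5/q_5 = 485/33
  p_6/q_6 = 13918/947
  p_7/q_7 = 14403/980
  p_8/q_8 = 42724/2907
q_7 = 980 ≤ 2286 < 2907 = q_8, so the answer is 14403/980.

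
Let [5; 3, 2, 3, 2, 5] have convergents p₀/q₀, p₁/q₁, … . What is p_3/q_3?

127/24

Using pₖ = aₖpₖ₋₁ + pₖ₋₂, qₖ = aₖqₖ₋₁ + qₖ₋₂ (with p₋₁=1, p₋₂=0, q₋₁=0, q₋₂=1):
  k=0: a=5, p=5, q=1
  k=1: a=3, p=16, q=3
  k=2: a=2, p=37, q=7
  k=3: a=3, p=127, q=24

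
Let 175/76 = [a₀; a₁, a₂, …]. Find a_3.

3

175 = 2·76 + 23   →  a_0 = 2
76 = 3·23 + 7   →  a_1 = 3
23 = 3·7 + 2   →  a_2 = 3
7 = 3·2 + 1   →  a_3 = 3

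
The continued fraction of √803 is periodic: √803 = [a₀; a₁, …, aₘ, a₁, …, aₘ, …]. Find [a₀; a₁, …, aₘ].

a₀ = ⌊√803⌋ = 28.
With m₀=0, d₀=1 and mₖ₊₁ = dₖaₖ − mₖ, dₖ₊₁ = (n − mₖ₊₁²)/dₖ, aₖ₊₁ = ⌊(a₀+mₖ₊₁)/dₖ₊₁⌋:
  k=1: m=28, d=19, a=2
  k=2: m=10, d=37, a=1
  k=3: m=27, d=2, a=27
  k=4: m=27, d=37, a=1
  k=5: m=10, d=19, a=2
  k=6: m=28, d=1, a=56
d=1 and a=2a₀=56 at k=6, so the next step gives (m, d) = (28, 19) again — its k=1 value — and the period has length 6.

[28; 2, 1, 27, 1, 2, 56]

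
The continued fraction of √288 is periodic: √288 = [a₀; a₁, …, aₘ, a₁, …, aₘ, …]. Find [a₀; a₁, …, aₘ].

[16; 1, 32]

a₀ = ⌊√288⌋ = 16.
With m₀=0, d₀=1 and mₖ₊₁ = dₖaₖ − mₖ, dₖ₊₁ = (n − mₖ₊₁²)/dₖ, aₖ₊₁ = ⌊(a₀+mₖ₊₁)/dₖ₊₁⌋:
  k=1: m=16, d=32, a=1
  k=2: m=16, d=1, a=32
d=1 and a=2a₀=32 at k=2, so the next step gives (m, d) = (16, 32) again — its k=1 value — and the period has length 2.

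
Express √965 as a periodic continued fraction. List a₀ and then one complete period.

a₀ = ⌊√965⌋ = 31.
With m₀=0, d₀=1 and mₖ₊₁ = dₖaₖ − mₖ, dₖ₊₁ = (n − mₖ₊₁²)/dₖ, aₖ₊₁ = ⌊(a₀+mₖ₊₁)/dₖ₊₁⌋:
  k=1: m=31, d=4, a=15
  k=2: m=29, d=31, a=1
  k=3: m=2, d=31, a=1
  k=4: m=29, d=4, a=15
  k=5: m=31, d=1, a=62
d=1 and a=2a₀=62 at k=5, so the next step gives (m, d) = (31, 4) again — its k=1 value — and the period has length 5.

[31; 15, 1, 1, 15, 62]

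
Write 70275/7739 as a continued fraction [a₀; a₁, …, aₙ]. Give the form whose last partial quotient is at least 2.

[9; 12, 2, 2, 17, 2, 3]

70275 = 9×7739 + 624
7739 = 12×624 + 251
624 = 2×251 + 122
251 = 2×122 + 7
122 = 17×7 + 3
7 = 2×3 + 1
3 = 3×1 + 0  (stop)
So 70275/7739 = [9; 12, 2, 2, 17, 2, 3].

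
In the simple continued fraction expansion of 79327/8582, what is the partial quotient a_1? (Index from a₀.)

4

79327 = 9·8582 + 2089   →  a_0 = 9
8582 = 4·2089 + 226   →  a_1 = 4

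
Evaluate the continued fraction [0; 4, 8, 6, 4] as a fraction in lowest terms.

Fold from the inside: start with 4/1.
  6 + 1/4 = 25/4
  8 + 4/25 = 204/25
  4 + 25/204 = 841/204
  0 + 204/841 = 204/841

204/841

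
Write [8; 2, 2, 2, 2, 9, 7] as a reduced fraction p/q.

Using pₖ = aₖpₖ₋₁ + pₖ₋₂ and qₖ = aₖqₖ₋₁ + qₖ₋₂:
  k=0: a=8, p=8, q=1
  k=1: a=2, p=17, q=2
  k=2: a=2, p=42, q=5
  k=3: a=2, p=101, q=12
  k=4: a=2, p=244, q=29
  k=5: a=9, p=2297, q=273
  k=6: a=7, p=16323, q=1940

16323/1940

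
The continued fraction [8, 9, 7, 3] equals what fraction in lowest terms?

1630/201

Using pₖ = aₖpₖ₋₁ + pₖ₋₂ and qₖ = aₖqₖ₋₁ + qₖ₋₂:
  k=0: a=8, p=8, q=1
  k=1: a=9, p=73, q=9
  k=2: a=7, p=519, q=64
  k=3: a=3, p=1630, q=201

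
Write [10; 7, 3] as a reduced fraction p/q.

223/22

Using pₖ = aₖpₖ₋₁ + pₖ₋₂ and qₖ = aₖqₖ₋₁ + qₖ₋₂:
  k=0: a=10, p=10, q=1
  k=1: a=7, p=71, q=7
  k=2: a=3, p=223, q=22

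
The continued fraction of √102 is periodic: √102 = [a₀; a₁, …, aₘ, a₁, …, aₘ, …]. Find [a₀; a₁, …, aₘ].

[10; 10, 20]

a₀ = ⌊√102⌋ = 10.
With m₀=0, d₀=1 and mₖ₊₁ = dₖaₖ − mₖ, dₖ₊₁ = (n − mₖ₊₁²)/dₖ, aₖ₊₁ = ⌊(a₀+mₖ₊₁)/dₖ₊₁⌋:
  k=1: m=10, d=2, a=10
  k=2: m=10, d=1, a=20
d=1 and a=2a₀=20 at k=2, so the next step gives (m, d) = (10, 2) again — its k=1 value — and the period has length 2.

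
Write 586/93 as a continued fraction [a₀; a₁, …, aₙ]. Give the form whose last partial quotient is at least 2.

[6; 3, 3, 9]

586 = 6*93 + 28
93 = 3*28 + 9
28 = 3*9 + 1
9 = 9*1 + 0  (stop)
So 586/93 = [6; 3, 3, 9].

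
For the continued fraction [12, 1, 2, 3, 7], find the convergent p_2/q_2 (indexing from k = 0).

Using pₖ = aₖpₖ₋₁ + pₖ₋₂, qₖ = aₖqₖ₋₁ + qₖ₋₂ (with p₋₁=1, p₋₂=0, q₋₁=0, q₋₂=1):
  k=0: a=12, p=12, q=1
  k=1: a=1, p=13, q=1
  k=2: a=2, p=38, q=3

38/3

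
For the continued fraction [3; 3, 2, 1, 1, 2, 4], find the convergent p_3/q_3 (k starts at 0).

Using pₖ = aₖpₖ₋₁ + pₖ₋₂, qₖ = aₖqₖ₋₁ + qₖ₋₂ (with p₋₁=1, p₋₂=0, q₋₁=0, q₋₂=1):
  k=0: a=3, p=3, q=1
  k=1: a=3, p=10, q=3
  k=2: a=2, p=23, q=7
  k=3: a=1, p=33, q=10

33/10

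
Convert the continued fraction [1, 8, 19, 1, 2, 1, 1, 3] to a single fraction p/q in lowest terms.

Using pₖ = aₖpₖ₋₁ + pₖ₋₂ and qₖ = aₖqₖ₋₁ + qₖ₋₂:
  k=0: a=1, p=1, q=1
  k=1: a=8, p=9, q=8
  k=2: a=19, p=172, q=153
  k=3: a=1, p=181, q=161
  k=4: a=2, p=534, q=475
  k=5: a=1, p=715, q=636
  k=6: a=1, p=1249, q=1111
  k=7: a=3, p=4462, q=3969

4462/3969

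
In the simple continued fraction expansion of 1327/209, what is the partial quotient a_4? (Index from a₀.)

1327 = 6·209 + 73   →  a_0 = 6
209 = 2·73 + 63   →  a_1 = 2
73 = 1·63 + 10   →  a_2 = 1
63 = 6·10 + 3   →  a_3 = 6
10 = 3·3 + 1   →  a_4 = 3

3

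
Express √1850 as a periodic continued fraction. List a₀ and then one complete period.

a₀ = ⌊√1850⌋ = 43.
With m₀=0, d₀=1 and mₖ₊₁ = dₖaₖ − mₖ, dₖ₊₁ = (n − mₖ₊₁²)/dₖ, aₖ₊₁ = ⌊(a₀+mₖ₊₁)/dₖ₊₁⌋:
  k=1: m=43, d=1, a=86
d=1 and a=2a₀=86 at k=1, so the next step gives (m, d) = (43, 1) again — its k=1 value — and the period has length 1.

[43; 86]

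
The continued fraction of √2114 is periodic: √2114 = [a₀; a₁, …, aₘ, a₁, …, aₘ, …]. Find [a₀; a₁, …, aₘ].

a₀ = ⌊√2114⌋ = 45.

[45; 1, 44, 1, 90]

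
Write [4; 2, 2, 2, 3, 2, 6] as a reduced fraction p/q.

2671/605

Fold from the inside: start with 6/1.
  2 + 1/6 = 13/6
  3 + 6/13 = 45/13
  2 + 13/45 = 103/45
  2 + 45/103 = 251/103
  2 + 103/251 = 605/251
  4 + 251/605 = 2671/605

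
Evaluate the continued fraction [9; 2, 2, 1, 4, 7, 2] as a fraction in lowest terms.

Using pₖ = aₖpₖ₋₁ + pₖ₋₂ and qₖ = aₖqₖ₋₁ + qₖ₋₂:
  k=0: a=9, p=9, q=1
  k=1: a=2, p=19, q=2
  k=2: a=2, p=47, q=5
  k=3: a=1, p=66, q=7
  k=4: a=4, p=311, q=33
  k=5: a=7, p=2243, q=238
  k=6: a=2, p=4797, q=509

4797/509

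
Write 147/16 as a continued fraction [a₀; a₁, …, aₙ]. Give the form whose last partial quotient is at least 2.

147 = 9×16 + 3
16 = 5×3 + 1
3 = 3×1 + 0  (stop)
So 147/16 = [9; 5, 3].

[9; 5, 3]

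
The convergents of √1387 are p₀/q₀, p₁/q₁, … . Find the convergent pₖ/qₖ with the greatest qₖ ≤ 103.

1229/33

√1387 = [37; 4, 8, 37, 8, 4, 74, …] (period length 6).
Convergents:
  p_0/q_0 = 37/1
  p_1/q_1 = 149/4
  p_2/q_2 = 1229/33
  p_3/q_3 = 45622/1225
q_2 = 33 ≤ 103 < 1225 = q_3, so the answer is 1229/33.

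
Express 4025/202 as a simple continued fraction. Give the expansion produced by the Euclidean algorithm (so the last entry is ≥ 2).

[19; 1, 12, 2, 7]

4025 = 19*202 + 187
202 = 1*187 + 15
187 = 12*15 + 7
15 = 2*7 + 1
7 = 7*1 + 0  (stop)
So 4025/202 = [19; 1, 12, 2, 7].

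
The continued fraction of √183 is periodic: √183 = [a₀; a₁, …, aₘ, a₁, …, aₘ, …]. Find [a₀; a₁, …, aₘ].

a₀ = ⌊√183⌋ = 13.

[13; 1, 1, 8, 1, 1, 26]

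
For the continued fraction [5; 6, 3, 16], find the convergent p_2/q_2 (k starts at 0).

98/19

Using pₖ = aₖpₖ₋₁ + pₖ₋₂, qₖ = aₖqₖ₋₁ + qₖ₋₂ (with p₋₁=1, p₋₂=0, q₋₁=0, q₋₂=1):
  k=0: a=5, p=5, q=1
  k=1: a=6, p=31, q=6
  k=2: a=3, p=98, q=19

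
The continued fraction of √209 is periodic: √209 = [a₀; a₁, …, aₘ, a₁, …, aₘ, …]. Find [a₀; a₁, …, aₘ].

[14; 2, 5, 3, 2, 3, 5, 2, 28]

a₀ = ⌊√209⌋ = 14.
With m₀=0, d₀=1 and mₖ₊₁ = dₖaₖ − mₖ, dₖ₊₁ = (n − mₖ₊₁²)/dₖ, aₖ₊₁ = ⌊(a₀+mₖ₊₁)/dₖ₊₁⌋:
  k=1: m=14, d=13, a=2
  k=2: m=12, d=5, a=5
  k=3: m=13, d=8, a=3
  k=4: m=11, d=11, a=2
  k=5: m=11, d=8, a=3
  k=6: m=13, d=5, a=5
  k=7: m=12, d=13, a=2
  k=8: m=14, d=1, a=28
d=1 and a=2a₀=28 at k=8, so the next step gives (m, d) = (14, 13) again — its k=1 value — and the period has length 8.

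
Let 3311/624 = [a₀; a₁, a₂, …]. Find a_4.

3311 = 5·624 + 191   →  a_0 = 5
624 = 3·191 + 51   →  a_1 = 3
191 = 3·51 + 38   →  a_2 = 3
51 = 1·38 + 13   →  a_3 = 1
38 = 2·13 + 12   →  a_4 = 2

2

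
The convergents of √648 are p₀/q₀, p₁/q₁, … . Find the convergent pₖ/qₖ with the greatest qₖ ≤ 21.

280/11

√648 = [25; 2, 5, 6, 5, 2, 50, …] (period length 6).
Convergents:
  p_0/q_0 = 25/1
  p_1/q_1 = 51/2
  p_2/q_2 = 280/11
  p_3/q_3 = 1731/68
q_2 = 11 ≤ 21 < 68 = q_3, so the answer is 280/11.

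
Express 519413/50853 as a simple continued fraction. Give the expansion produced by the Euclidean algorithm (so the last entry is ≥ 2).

519413 = 10*50853 + 10883
50853 = 4*10883 + 7321
10883 = 1*7321 + 3562
7321 = 2*3562 + 197
3562 = 18*197 + 16
197 = 12*16 + 5
16 = 3*5 + 1
5 = 5*1 + 0  (stop)
So 519413/50853 = [10; 4, 1, 2, 18, 12, 3, 5].

[10; 4, 1, 2, 18, 12, 3, 5]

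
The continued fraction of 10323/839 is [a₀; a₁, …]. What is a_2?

10323 = 12·839 + 255   →  a_0 = 12
839 = 3·255 + 74   →  a_1 = 3
255 = 3·74 + 33   →  a_2 = 3

3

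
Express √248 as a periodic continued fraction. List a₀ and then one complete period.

a₀ = ⌊√248⌋ = 15.
With m₀=0, d₀=1 and mₖ₊₁ = dₖaₖ − mₖ, dₖ₊₁ = (n − mₖ₊₁²)/dₖ, aₖ₊₁ = ⌊(a₀+mₖ₊₁)/dₖ₊₁⌋:
  k=1: m=15, d=23, a=1
  k=2: m=8, d=8, a=2
  k=3: m=8, d=23, a=1
  k=4: m=15, d=1, a=30
d=1 and a=2a₀=30 at k=4, so the next step gives (m, d) = (15, 23) again — its k=1 value — and the period has length 4.

[15; 1, 2, 1, 30]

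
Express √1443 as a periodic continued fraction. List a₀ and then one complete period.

a₀ = ⌊√1443⌋ = 37.
With m₀=0, d₀=1 and mₖ₊₁ = dₖaₖ − mₖ, dₖ₊₁ = (n − mₖ₊₁²)/dₖ, aₖ₊₁ = ⌊(a₀+mₖ₊₁)/dₖ₊₁⌋:
  k=1: m=37, d=74, a=1
  k=2: m=37, d=1, a=74
d=1 and a=2a₀=74 at k=2, so the next step gives (m, d) = (37, 74) again — its k=1 value — and the period has length 2.

[37; 1, 74]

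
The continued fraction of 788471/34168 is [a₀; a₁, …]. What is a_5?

3

788471 = 23·34168 + 2607   →  a_0 = 23
34168 = 13·2607 + 277   →  a_1 = 13
2607 = 9·277 + 114   →  a_2 = 9
277 = 2·114 + 49   →  a_3 = 2
114 = 2·49 + 16   →  a_4 = 2
49 = 3·16 + 1   →  a_5 = 3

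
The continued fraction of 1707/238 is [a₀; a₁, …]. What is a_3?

4

1707 = 7·238 + 41   →  a_0 = 7
238 = 5·41 + 33   →  a_1 = 5
41 = 1·33 + 8   →  a_2 = 1
33 = 4·8 + 1   →  a_3 = 4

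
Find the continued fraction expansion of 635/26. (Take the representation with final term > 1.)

635 = 24·26 + 11
26 = 2·11 + 4
11 = 2·4 + 3
4 = 1·3 + 1
3 = 3·1 + 0  (stop)
So 635/26 = [24; 2, 2, 1, 3].

[24; 2, 2, 1, 3]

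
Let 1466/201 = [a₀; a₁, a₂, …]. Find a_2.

2

1466 = 7·201 + 59   →  a_0 = 7
201 = 3·59 + 24   →  a_1 = 3
59 = 2·24 + 11   →  a_2 = 2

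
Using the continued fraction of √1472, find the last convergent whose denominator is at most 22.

√1472 = [38; 2, 1, 2, 1, 2, 76, …] (period length 6).
Convergents:
  p_0/q_0 = 38/1
  p_1/q_1 = 77/2
  p_2/q_2 = 115/3
  p_3/q_3 = 307/8
  p_4/q_4 = 422/11
  p_5/q_5 = 1151/30
q_4 = 11 ≤ 22 < 30 = q_5, so the answer is 422/11.

422/11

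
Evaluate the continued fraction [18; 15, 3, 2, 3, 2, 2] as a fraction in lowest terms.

Using pₖ = aₖpₖ₋₁ + pₖ₋₂ and qₖ = aₖqₖ₋₁ + qₖ₋₂:
  k=0: a=18, p=18, q=1
  k=1: a=15, p=271, q=15
  k=2: a=3, p=831, q=46
  k=3: a=2, p=1933, q=107
  k=4: a=3, p=6630, q=367
  k=5: a=2, p=15193, q=841
  k=6: a=2, p=37016, q=2049

37016/2049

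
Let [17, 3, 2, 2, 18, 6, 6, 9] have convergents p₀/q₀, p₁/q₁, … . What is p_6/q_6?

Using pₖ = aₖpₖ₋₁ + pₖ₋₂, qₖ = aₖqₖ₋₁ + qₖ₋₂ (with p₋₁=1, p₋₂=0, q₋₁=0, q₋₂=1):
  k=0: a=17, p=17, q=1
  k=1: a=3, p=52, q=3
  k=2: a=2, p=121, q=7
  k=3: a=2, p=294, q=17
  k=4: a=18, p=5413, q=313
  k=5: a=6, p=32772, q=1895
  k=6: a=6, p=202045, q=11683

202045/11683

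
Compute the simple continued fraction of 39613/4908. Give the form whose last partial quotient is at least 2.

[8; 14, 15, 1, 6, 3]

39613 = 8×4908 + 349
4908 = 14×349 + 22
349 = 15×22 + 19
22 = 1×19 + 3
19 = 6×3 + 1
3 = 3×1 + 0  (stop)
So 39613/4908 = [8; 14, 15, 1, 6, 3].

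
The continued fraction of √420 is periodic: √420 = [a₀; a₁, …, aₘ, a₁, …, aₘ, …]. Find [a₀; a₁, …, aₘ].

[20; 2, 40]

a₀ = ⌊√420⌋ = 20.
With m₀=0, d₀=1 and mₖ₊₁ = dₖaₖ − mₖ, dₖ₊₁ = (n − mₖ₊₁²)/dₖ, aₖ₊₁ = ⌊(a₀+mₖ₊₁)/dₖ₊₁⌋:
  k=1: m=20, d=20, a=2
  k=2: m=20, d=1, a=40
d=1 and a=2a₀=40 at k=2, so the next step gives (m, d) = (20, 20) again — its k=1 value — and the period has length 2.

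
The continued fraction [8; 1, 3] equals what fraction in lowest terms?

35/4

Fold from the inside: start with 3/1.
  1 + 1/3 = 4/3
  8 + 3/4 = 35/4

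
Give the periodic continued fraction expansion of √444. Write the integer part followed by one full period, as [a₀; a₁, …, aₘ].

[21; 14, 42]

a₀ = ⌊√444⌋ = 21.
With m₀=0, d₀=1 and mₖ₊₁ = dₖaₖ − mₖ, dₖ₊₁ = (n − mₖ₊₁²)/dₖ, aₖ₊₁ = ⌊(a₀+mₖ₊₁)/dₖ₊₁⌋:
  k=1: m=21, d=3, a=14
  k=2: m=21, d=1, a=42
d=1 and a=2a₀=42 at k=2, so the next step gives (m, d) = (21, 3) again — its k=1 value — and the period has length 2.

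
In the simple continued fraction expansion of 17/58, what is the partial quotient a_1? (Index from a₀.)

17 = 0·58 + 17   →  a_0 = 0
58 = 3·17 + 7   →  a_1 = 3

3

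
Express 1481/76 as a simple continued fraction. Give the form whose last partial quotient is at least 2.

1481 = 19*76 + 37
76 = 2*37 + 2
37 = 18*2 + 1
2 = 2*1 + 0  (stop)
So 1481/76 = [19; 2, 18, 2].

[19; 2, 18, 2]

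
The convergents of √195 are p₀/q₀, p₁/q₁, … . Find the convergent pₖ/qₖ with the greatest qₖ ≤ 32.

√195 = [13; 1, 26, …] (period length 2).
Convergents:
  p_0/q_0 = 13/1
  p_1/q_1 = 14/1
  p_2/q_2 = 377/27
  p_3/q_3 = 391/28
  p_4/q_4 = 10543/755
q_3 = 28 ≤ 32 < 755 = q_4, so the answer is 391/28.

391/28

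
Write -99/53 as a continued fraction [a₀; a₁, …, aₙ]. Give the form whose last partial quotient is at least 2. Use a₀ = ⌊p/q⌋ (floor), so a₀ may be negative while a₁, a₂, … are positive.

-99 = -2×53 + 7
53 = 7×7 + 4
7 = 1×4 + 3
4 = 1×3 + 1
3 = 3×1 + 0  (stop)
So -99/53 = [-2; 7, 1, 1, 3].

[-2; 7, 1, 1, 3]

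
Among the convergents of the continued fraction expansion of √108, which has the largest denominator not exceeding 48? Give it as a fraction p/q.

√108 = [10; 2, 1, 1, 4, 1, 1, 2, 20, …] (period length 8).
Convergents:
  p_0/q_0 = 10/1
  p_1/q_1 = 21/2
  p_2/q_2 = 31/3
  p_3/q_3 = 52/5
  p_4/q_4 = 239/23
  p_5/q_5 = 291/28
  p_6/q_6 = 530/51
q_5 = 28 ≤ 48 < 51 = q_6, so the answer is 291/28.

291/28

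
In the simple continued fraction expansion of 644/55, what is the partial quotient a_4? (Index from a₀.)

3

644 = 11·55 + 39   →  a_0 = 11
55 = 1·39 + 16   →  a_1 = 1
39 = 2·16 + 7   →  a_2 = 2
16 = 2·7 + 2   →  a_3 = 2
7 = 3·2 + 1   →  a_4 = 3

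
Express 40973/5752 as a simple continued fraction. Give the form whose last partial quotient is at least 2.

40973 = 7·5752 + 709
5752 = 8·709 + 80
709 = 8·80 + 69
80 = 1·69 + 11
69 = 6·11 + 3
11 = 3·3 + 2
3 = 1·2 + 1
2 = 2·1 + 0  (stop)
So 40973/5752 = [7; 8, 8, 1, 6, 3, 1, 2].

[7; 8, 8, 1, 6, 3, 1, 2]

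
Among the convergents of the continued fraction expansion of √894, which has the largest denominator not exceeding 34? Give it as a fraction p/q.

299/10

√894 = [29; 1, 8, 1, 58, …] (period length 4).
Convergents:
  p_0/q_0 = 29/1
  p_1/q_1 = 30/1
  p_2/q_2 = 269/9
  p_3/q_3 = 299/10
  p_4/q_4 = 17611/589
q_3 = 10 ≤ 34 < 589 = q_4, so the answer is 299/10.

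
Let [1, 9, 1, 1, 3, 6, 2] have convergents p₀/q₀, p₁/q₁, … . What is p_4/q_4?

74/67

Using pₖ = aₖpₖ₋₁ + pₖ₋₂, qₖ = aₖqₖ₋₁ + qₖ₋₂ (with p₋₁=1, p₋₂=0, q₋₁=0, q₋₂=1):
  k=0: a=1, p=1, q=1
  k=1: a=9, p=10, q=9
  k=2: a=1, p=11, q=10
  k=3: a=1, p=21, q=19
  k=4: a=3, p=74, q=67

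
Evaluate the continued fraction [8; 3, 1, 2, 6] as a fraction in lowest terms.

579/70

Fold from the inside: start with 6/1.
  2 + 1/6 = 13/6
  1 + 6/13 = 19/13
  3 + 13/19 = 70/19
  8 + 19/70 = 579/70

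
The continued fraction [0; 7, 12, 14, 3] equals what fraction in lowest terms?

519/3676

Fold from the inside: start with 3/1.
  14 + 1/3 = 43/3
  12 + 3/43 = 519/43
  7 + 43/519 = 3676/519
  0 + 519/3676 = 519/3676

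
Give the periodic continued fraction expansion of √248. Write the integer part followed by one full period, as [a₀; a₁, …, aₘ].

[15; 1, 2, 1, 30]

a₀ = ⌊√248⌋ = 15.
With m₀=0, d₀=1 and mₖ₊₁ = dₖaₖ − mₖ, dₖ₊₁ = (n − mₖ₊₁²)/dₖ, aₖ₊₁ = ⌊(a₀+mₖ₊₁)/dₖ₊₁⌋:
  k=1: m=15, d=23, a=1
  k=2: m=8, d=8, a=2
  k=3: m=8, d=23, a=1
  k=4: m=15, d=1, a=30
d=1 and a=2a₀=30 at k=4, so the next step gives (m, d) = (15, 23) again — its k=1 value — and the period has length 4.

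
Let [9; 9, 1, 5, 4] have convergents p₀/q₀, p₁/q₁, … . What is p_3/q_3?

Using pₖ = aₖpₖ₋₁ + pₖ₋₂, qₖ = aₖqₖ₋₁ + qₖ₋₂ (with p₋₁=1, p₋₂=0, q₋₁=0, q₋₂=1):
  k=0: a=9, p=9, q=1
  k=1: a=9, p=82, q=9
  k=2: a=1, p=91, q=10
  k=3: a=5, p=537, q=59

537/59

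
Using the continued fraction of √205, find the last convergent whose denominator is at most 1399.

√205 = [14; 3, 6, 1, 4, 1, 6, 3, 28, …] (period length 8).
Convergents:
  p_0/q_0 = 14/1
  p_1/q_1 = 43/3
  p_2/q_2 = 272/19
  p_3/q_3 = 315/22
  p_4/q_4 = 1532/107
  p_5/q_5 = 1847/129
  p_6/q_6 = 12614/881
  p_7/q_7 = 39689/2772
q_6 = 881 ≤ 1399 < 2772 = q_7, so the answer is 12614/881.

12614/881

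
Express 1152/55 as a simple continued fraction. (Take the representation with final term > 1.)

[20; 1, 17, 3]

1152 = 20·55 + 52
55 = 1·52 + 3
52 = 17·3 + 1
3 = 3·1 + 0  (stop)
So 1152/55 = [20; 1, 17, 3].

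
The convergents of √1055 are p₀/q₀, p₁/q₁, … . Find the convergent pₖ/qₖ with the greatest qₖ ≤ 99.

√1055 = [32; 2, 12, 2, 64, …] (period length 4).
Convergents:
  p_0/q_0 = 32/1
  p_1/q_1 = 65/2
  p_2/q_2 = 812/25
  p_3/q_3 = 1689/52
  p_4/q_4 = 108908/3353
q_3 = 52 ≤ 99 < 3353 = q_4, so the answer is 1689/52.

1689/52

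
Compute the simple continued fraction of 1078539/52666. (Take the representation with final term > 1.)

1078539 = 20×52666 + 25219
52666 = 2×25219 + 2228
25219 = 11×2228 + 711
2228 = 3×711 + 95
711 = 7×95 + 46
95 = 2×46 + 3
46 = 15×3 + 1
3 = 3×1 + 0  (stop)
So 1078539/52666 = [20; 2, 11, 3, 7, 2, 15, 3].

[20; 2, 11, 3, 7, 2, 15, 3]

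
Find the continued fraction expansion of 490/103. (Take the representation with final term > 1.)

[4; 1, 3, 8, 3]

490 = 4×103 + 78
103 = 1×78 + 25
78 = 3×25 + 3
25 = 8×3 + 1
3 = 3×1 + 0  (stop)
So 490/103 = [4; 1, 3, 8, 3].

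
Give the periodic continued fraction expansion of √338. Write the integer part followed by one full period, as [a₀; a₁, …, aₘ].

a₀ = ⌊√338⌋ = 18.
With m₀=0, d₀=1 and mₖ₊₁ = dₖaₖ − mₖ, dₖ₊₁ = (n − mₖ₊₁²)/dₖ, aₖ₊₁ = ⌊(a₀+mₖ₊₁)/dₖ₊₁⌋:
  k=1: m=18, d=14, a=2
  k=2: m=10, d=17, a=1
  k=3: m=7, d=17, a=1
  k=4: m=10, d=14, a=2
  k=5: m=18, d=1, a=36
d=1 and a=2a₀=36 at k=5, so the next step gives (m, d) = (18, 14) again — its k=1 value — and the period has length 5.

[18; 2, 1, 1, 2, 36]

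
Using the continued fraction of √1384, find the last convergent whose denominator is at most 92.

3311/89

√1384 = [37; 4, 1, 17, 1, 4, 74, …] (period length 6).
Convergents:
  p_0/q_0 = 37/1
  p_1/q_1 = 149/4
  p_2/q_2 = 186/5
  p_3/q_3 = 3311/89
  p_4/q_4 = 3497/94
q_3 = 89 ≤ 92 < 94 = q_4, so the answer is 3311/89.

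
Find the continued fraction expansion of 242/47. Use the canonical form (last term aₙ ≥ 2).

242 = 5*47 + 7
47 = 6*7 + 5
7 = 1*5 + 2
5 = 2*2 + 1
2 = 2*1 + 0  (stop)
So 242/47 = [5; 6, 1, 2, 2].

[5; 6, 1, 2, 2]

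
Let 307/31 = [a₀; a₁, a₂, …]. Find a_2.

9

307 = 9·31 + 28   →  a_0 = 9
31 = 1·28 + 3   →  a_1 = 1
28 = 9·3 + 1   →  a_2 = 9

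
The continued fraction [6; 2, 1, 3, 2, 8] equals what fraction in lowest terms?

1342/211

Fold from the inside: start with 8/1.
  2 + 1/8 = 17/8
  3 + 8/17 = 59/17
  1 + 17/59 = 76/59
  2 + 59/76 = 211/76
  6 + 76/211 = 1342/211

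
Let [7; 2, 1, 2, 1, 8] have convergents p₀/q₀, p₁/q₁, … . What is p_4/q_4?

81/11

Using pₖ = aₖpₖ₋₁ + pₖ₋₂, qₖ = aₖqₖ₋₁ + qₖ₋₂ (with p₋₁=1, p₋₂=0, q₋₁=0, q₋₂=1):
  k=0: a=7, p=7, q=1
  k=1: a=2, p=15, q=2
  k=2: a=1, p=22, q=3
  k=3: a=2, p=59, q=8
  k=4: a=1, p=81, q=11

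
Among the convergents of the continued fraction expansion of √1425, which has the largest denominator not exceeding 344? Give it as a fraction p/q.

11438/303

√1425 = [37; 1, 2, 1, 74, …] (period length 4).
Convergents:
  p_0/q_0 = 37/1
  p_1/q_1 = 38/1
  p_2/q_2 = 113/3
  p_3/q_3 = 151/4
  p_4/q_4 = 11287/299
  p_5/q_5 = 11438/303
  p_6/q_6 = 34163/905
q_5 = 303 ≤ 344 < 905 = q_6, so the answer is 11438/303.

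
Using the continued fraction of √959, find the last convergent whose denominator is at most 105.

√959 = [30; 1, 29, 1, 60, …] (period length 4).
Convergents:
  p_0/q_0 = 30/1
  p_1/q_1 = 31/1
  p_2/q_2 = 929/30
  p_3/q_3 = 960/31
  p_4/q_4 = 58529/1890
q_3 = 31 ≤ 105 < 1890 = q_4, so the answer is 960/31.

960/31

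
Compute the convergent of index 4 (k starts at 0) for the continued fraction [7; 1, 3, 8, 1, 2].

Using pₖ = aₖpₖ₋₁ + pₖ₋₂, qₖ = aₖqₖ₋₁ + qₖ₋₂ (with p₋₁=1, p₋₂=0, q₋₁=0, q₋₂=1):
  k=0: a=7, p=7, q=1
  k=1: a=1, p=8, q=1
  k=2: a=3, p=31, q=4
  k=3: a=8, p=256, q=33
  k=4: a=1, p=287, q=37

287/37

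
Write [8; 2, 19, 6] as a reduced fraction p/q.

2003/236

Using pₖ = aₖpₖ₋₁ + pₖ₋₂ and qₖ = aₖqₖ₋₁ + qₖ₋₂:
  k=0: a=8, p=8, q=1
  k=1: a=2, p=17, q=2
  k=2: a=19, p=331, q=39
  k=3: a=6, p=2003, q=236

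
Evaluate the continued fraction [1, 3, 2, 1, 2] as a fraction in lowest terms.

Fold from the inside: start with 2/1.
  1 + 1/2 = 3/2
  2 + 2/3 = 8/3
  3 + 3/8 = 27/8
  1 + 8/27 = 35/27

35/27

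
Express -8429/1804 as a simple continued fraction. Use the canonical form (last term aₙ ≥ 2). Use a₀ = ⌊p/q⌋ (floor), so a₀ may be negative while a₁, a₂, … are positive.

[-5; 3, 19, 15, 2]

-8429 = -5·1804 + 591
1804 = 3·591 + 31
591 = 19·31 + 2
31 = 15·2 + 1
2 = 2·1 + 0  (stop)
So -8429/1804 = [-5; 3, 19, 15, 2].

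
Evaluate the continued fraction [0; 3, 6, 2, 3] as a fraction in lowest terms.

Fold from the inside: start with 3/1.
  2 + 1/3 = 7/3
  6 + 3/7 = 45/7
  3 + 7/45 = 142/45
  0 + 45/142 = 45/142

45/142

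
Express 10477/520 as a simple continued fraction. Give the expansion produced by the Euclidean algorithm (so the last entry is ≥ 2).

10477 = 20·520 + 77
520 = 6·77 + 58
77 = 1·58 + 19
58 = 3·19 + 1
19 = 19·1 + 0  (stop)
So 10477/520 = [20; 6, 1, 3, 19].

[20; 6, 1, 3, 19]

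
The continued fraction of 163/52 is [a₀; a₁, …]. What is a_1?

163 = 3·52 + 7   →  a_0 = 3
52 = 7·7 + 3   →  a_1 = 7

7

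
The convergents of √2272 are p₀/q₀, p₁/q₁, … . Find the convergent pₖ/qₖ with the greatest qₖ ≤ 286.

√2272 = [47; 1, 1, 1, 94, …] (period length 4).
Convergents:
  p_0/q_0 = 47/1
  p_1/q_1 = 48/1
  p_2/q_2 = 95/2
  p_3/q_3 = 143/3
  p_4/q_4 = 13537/284
  p_5/q_5 = 13680/287
q_4 = 284 ≤ 286 < 287 = q_5, so the answer is 13537/284.

13537/284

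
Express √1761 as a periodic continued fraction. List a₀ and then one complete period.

[41; 1, 26, 1, 82]

a₀ = ⌊√1761⌋ = 41.
With m₀=0, d₀=1 and mₖ₊₁ = dₖaₖ − mₖ, dₖ₊₁ = (n − mₖ₊₁²)/dₖ, aₖ₊₁ = ⌊(a₀+mₖ₊₁)/dₖ₊₁⌋:
  k=1: m=41, d=80, a=1
  k=2: m=39, d=3, a=26
  k=3: m=39, d=80, a=1
  k=4: m=41, d=1, a=82
d=1 and a=2a₀=82 at k=4, so the next step gives (m, d) = (41, 80) again — its k=1 value — and the period has length 4.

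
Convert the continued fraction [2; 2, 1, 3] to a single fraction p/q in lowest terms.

26/11

Fold from the inside: start with 3/1.
  1 + 1/3 = 4/3
  2 + 3/4 = 11/4
  2 + 4/11 = 26/11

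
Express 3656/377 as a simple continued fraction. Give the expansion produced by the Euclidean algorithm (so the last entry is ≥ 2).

3656 = 9*377 + 263
377 = 1*263 + 114
263 = 2*114 + 35
114 = 3*35 + 9
35 = 3*9 + 8
9 = 1*8 + 1
8 = 8*1 + 0  (stop)
So 3656/377 = [9; 1, 2, 3, 3, 1, 8].

[9; 1, 2, 3, 3, 1, 8]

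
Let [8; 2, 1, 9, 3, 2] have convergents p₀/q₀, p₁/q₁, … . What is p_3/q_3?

242/29

Using pₖ = aₖpₖ₋₁ + pₖ₋₂, qₖ = aₖqₖ₋₁ + qₖ₋₂ (with p₋₁=1, p₋₂=0, q₋₁=0, q₋₂=1):
  k=0: a=8, p=8, q=1
  k=1: a=2, p=17, q=2
  k=2: a=1, p=25, q=3
  k=3: a=9, p=242, q=29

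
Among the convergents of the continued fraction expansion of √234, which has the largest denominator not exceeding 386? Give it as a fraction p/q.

√234 = [15; 3, 2, 1, 2, 1, 2, 3, 30, …] (period length 8).
Convergents:
  p_0/q_0 = 15/1
  p_1/q_1 = 46/3
  p_2/q_2 = 107/7
  p_3/q_3 = 153/10
  p_4/q_4 = 413/27
  p_5/q_5 = 566/37
  p_6/q_6 = 1545/101
  p_7/q_7 = 5201/340
  p_8/q_8 = 157575/10301
q_7 = 340 ≤ 386 < 10301 = q_8, so the answer is 5201/340.

5201/340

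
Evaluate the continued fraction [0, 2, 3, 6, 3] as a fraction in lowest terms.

Using pₖ = aₖpₖ₋₁ + pₖ₋₂ and qₖ = aₖqₖ₋₁ + qₖ₋₂:
  k=0: a=0, p=0, q=1
  k=1: a=2, p=1, q=2
  k=2: a=3, p=3, q=7
  k=3: a=6, p=19, q=44
  k=4: a=3, p=60, q=139

60/139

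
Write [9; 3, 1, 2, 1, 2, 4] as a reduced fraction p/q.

1659/179

Fold from the inside: start with 4/1.
  2 + 1/4 = 9/4
  1 + 4/9 = 13/9
  2 + 9/13 = 35/13
  1 + 13/35 = 48/35
  3 + 35/48 = 179/48
  9 + 48/179 = 1659/179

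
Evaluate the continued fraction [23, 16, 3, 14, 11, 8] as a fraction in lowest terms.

1449861/62870

Fold from the inside: start with 8/1.
  11 + 1/8 = 89/8
  14 + 8/89 = 1254/89
  3 + 89/1254 = 3851/1254
  16 + 1254/3851 = 62870/3851
  23 + 3851/62870 = 1449861/62870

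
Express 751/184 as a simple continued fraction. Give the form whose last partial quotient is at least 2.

751 = 4*184 + 15
184 = 12*15 + 4
15 = 3*4 + 3
4 = 1*3 + 1
3 = 3*1 + 0  (stop)
So 751/184 = [4; 12, 3, 1, 3].

[4; 12, 3, 1, 3]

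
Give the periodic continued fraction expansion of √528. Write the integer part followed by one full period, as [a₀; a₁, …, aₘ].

a₀ = ⌊√528⌋ = 22.
With m₀=0, d₀=1 and mₖ₊₁ = dₖaₖ − mₖ, dₖ₊₁ = (n − mₖ₊₁²)/dₖ, aₖ₊₁ = ⌊(a₀+mₖ₊₁)/dₖ₊₁⌋:
  k=1: m=22, d=44, a=1
  k=2: m=22, d=1, a=44
d=1 and a=2a₀=44 at k=2, so the next step gives (m, d) = (22, 44) again — its k=1 value — and the period has length 2.

[22; 1, 44]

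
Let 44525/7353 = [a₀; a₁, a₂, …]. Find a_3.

13

44525 = 6·7353 + 407   →  a_0 = 6
7353 = 18·407 + 27   →  a_1 = 18
407 = 15·27 + 2   →  a_2 = 15
27 = 13·2 + 1   →  a_3 = 13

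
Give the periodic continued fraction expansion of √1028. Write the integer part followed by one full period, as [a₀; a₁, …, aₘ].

a₀ = ⌊√1028⌋ = 32.
With m₀=0, d₀=1 and mₖ₊₁ = dₖaₖ − mₖ, dₖ₊₁ = (n − mₖ₊₁²)/dₖ, aₖ₊₁ = ⌊(a₀+mₖ₊₁)/dₖ₊₁⌋:
  k=1: m=32, d=4, a=16
  k=2: m=32, d=1, a=64
d=1 and a=2a₀=64 at k=2, so the next step gives (m, d) = (32, 4) again — its k=1 value — and the period has length 2.

[32; 16, 64]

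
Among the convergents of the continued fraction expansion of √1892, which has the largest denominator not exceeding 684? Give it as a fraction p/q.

15137/348

√1892 = [43; 2, 86, …] (period length 2).
Convergents:
  p_0/q_0 = 43/1
  p_1/q_1 = 87/2
  p_2/q_2 = 7525/173
  p_3/q_3 = 15137/348
  p_4/q_4 = 1309307/30101
q_3 = 348 ≤ 684 < 30101 = q_4, so the answer is 15137/348.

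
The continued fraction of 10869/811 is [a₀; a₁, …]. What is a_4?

1

10869 = 13·811 + 326   →  a_0 = 13
811 = 2·326 + 159   →  a_1 = 2
326 = 2·159 + 8   →  a_2 = 2
159 = 19·8 + 7   →  a_3 = 19
8 = 1·7 + 1   →  a_4 = 1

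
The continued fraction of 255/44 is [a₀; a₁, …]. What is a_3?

255 = 5·44 + 35   →  a_0 = 5
44 = 1·35 + 9   →  a_1 = 1
35 = 3·9 + 8   →  a_2 = 3
9 = 1·8 + 1   →  a_3 = 1

1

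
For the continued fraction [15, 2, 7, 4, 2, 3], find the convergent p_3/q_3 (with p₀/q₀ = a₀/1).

959/62

Using pₖ = aₖpₖ₋₁ + pₖ₋₂, qₖ = aₖqₖ₋₁ + qₖ₋₂ (with p₋₁=1, p₋₂=0, q₋₁=0, q₋₂=1):
  k=0: a=15, p=15, q=1
  k=1: a=2, p=31, q=2
  k=2: a=7, p=232, q=15
  k=3: a=4, p=959, q=62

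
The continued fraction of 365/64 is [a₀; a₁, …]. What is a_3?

2

365 = 5·64 + 45   →  a_0 = 5
64 = 1·45 + 19   →  a_1 = 1
45 = 2·19 + 7   →  a_2 = 2
19 = 2·7 + 5   →  a_3 = 2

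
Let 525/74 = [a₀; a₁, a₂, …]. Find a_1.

10

525 = 7·74 + 7   →  a_0 = 7
74 = 10·7 + 4   →  a_1 = 10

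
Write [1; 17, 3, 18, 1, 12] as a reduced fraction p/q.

Using pₖ = aₖpₖ₋₁ + pₖ₋₂ and qₖ = aₖqₖ₋₁ + qₖ₋₂:
  k=0: a=1, p=1, q=1
  k=1: a=17, p=18, q=17
  k=2: a=3, p=55, q=52
  k=3: a=18, p=1008, q=953
  k=4: a=1, p=1063, q=1005
  k=5: a=12, p=13764, q=13013

13764/13013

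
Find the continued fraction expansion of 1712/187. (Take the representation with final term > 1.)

[9; 6, 2, 4, 3]

1712 = 9·187 + 29
187 = 6·29 + 13
29 = 2·13 + 3
13 = 4·3 + 1
3 = 3·1 + 0  (stop)
So 1712/187 = [9; 6, 2, 4, 3].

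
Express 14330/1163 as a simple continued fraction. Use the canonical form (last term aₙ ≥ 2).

[12; 3, 9, 8, 5]

14330 = 12·1163 + 374
1163 = 3·374 + 41
374 = 9·41 + 5
41 = 8·5 + 1
5 = 5·1 + 0  (stop)
So 14330/1163 = [12; 3, 9, 8, 5].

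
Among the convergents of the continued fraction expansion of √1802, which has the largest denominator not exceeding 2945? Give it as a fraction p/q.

71698/1689

√1802 = [42; 2, 4, 2, 84, …] (period length 4).
Convergents:
  p_0/q_0 = 42/1
  p_1/q_1 = 85/2
  p_2/q_2 = 382/9
  p_3/q_3 = 849/20
  p_4/q_4 = 71698/1689
  p_5/q_5 = 144245/3398
q_4 = 1689 ≤ 2945 < 3398 = q_5, so the answer is 71698/1689.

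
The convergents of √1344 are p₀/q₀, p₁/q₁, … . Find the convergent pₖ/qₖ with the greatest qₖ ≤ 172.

√1344 = [36; 1, 1, 1, 17, 1, 1, 1, 72, …] (period length 8).
Convergents:
  p_0/q_0 = 36/1
  p_1/q_1 = 37/1
  p_2/q_2 = 73/2
  p_3/q_3 = 110/3
  p_4/q_4 = 1943/53
  p_5/q_5 = 2053/56
  p_6/q_6 = 3996/109
  p_7/q_7 = 6049/165
  p_8/q_8 = 439524/11989
q_7 = 165 ≤ 172 < 11989 = q_8, so the answer is 6049/165.

6049/165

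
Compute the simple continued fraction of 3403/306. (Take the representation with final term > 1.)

3403 = 11·306 + 37
306 = 8·37 + 10
37 = 3·10 + 7
10 = 1·7 + 3
7 = 2·3 + 1
3 = 3·1 + 0  (stop)
So 3403/306 = [11; 8, 3, 1, 2, 3].

[11; 8, 3, 1, 2, 3]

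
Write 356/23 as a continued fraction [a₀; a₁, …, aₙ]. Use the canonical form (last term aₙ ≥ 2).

[15; 2, 11]

356 = 15·23 + 11
23 = 2·11 + 1
11 = 11·1 + 0  (stop)
So 356/23 = [15; 2, 11].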